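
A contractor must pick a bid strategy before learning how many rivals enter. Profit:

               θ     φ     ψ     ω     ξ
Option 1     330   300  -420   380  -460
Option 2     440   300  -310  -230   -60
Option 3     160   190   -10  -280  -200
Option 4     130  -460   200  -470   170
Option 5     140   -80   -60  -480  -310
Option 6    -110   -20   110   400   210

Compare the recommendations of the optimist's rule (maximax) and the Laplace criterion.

Row maxima: Option 1=380, Option 2=440, Option 3=190, Option 4=200, Option 5=140, Option 6=400
Best best-case = 440 → Option 2.
Row averages: Option 1=26, Option 2=28, Option 3=-28, Option 4=-86, Option 5=-158, Option 6=118
Highest average = 118 → Option 6.

maximax → Option 2; laplace → Option 6 (disagree)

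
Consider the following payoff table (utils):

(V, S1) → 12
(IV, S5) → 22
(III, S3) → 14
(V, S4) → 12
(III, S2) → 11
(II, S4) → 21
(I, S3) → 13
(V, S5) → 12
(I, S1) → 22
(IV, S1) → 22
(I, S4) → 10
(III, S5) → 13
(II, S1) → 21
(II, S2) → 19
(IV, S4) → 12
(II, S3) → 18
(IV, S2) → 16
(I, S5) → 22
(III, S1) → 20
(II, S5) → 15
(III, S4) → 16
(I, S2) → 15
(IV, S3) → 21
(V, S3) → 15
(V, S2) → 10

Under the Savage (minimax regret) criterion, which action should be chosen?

Column bests: S1=22, S2=19, S3=21, S4=21, S5=22.
I regrets: 0, 4, 8, 11, 0 → max 11
II regrets: 1, 0, 3, 0, 7 → max 7
III regrets: 2, 8, 7, 5, 9 → max 9
IV regrets: 0, 3, 0, 9, 0 → max 9
V regrets: 10, 9, 6, 9, 10 → max 10
Smallest max regret = 7 → II.

II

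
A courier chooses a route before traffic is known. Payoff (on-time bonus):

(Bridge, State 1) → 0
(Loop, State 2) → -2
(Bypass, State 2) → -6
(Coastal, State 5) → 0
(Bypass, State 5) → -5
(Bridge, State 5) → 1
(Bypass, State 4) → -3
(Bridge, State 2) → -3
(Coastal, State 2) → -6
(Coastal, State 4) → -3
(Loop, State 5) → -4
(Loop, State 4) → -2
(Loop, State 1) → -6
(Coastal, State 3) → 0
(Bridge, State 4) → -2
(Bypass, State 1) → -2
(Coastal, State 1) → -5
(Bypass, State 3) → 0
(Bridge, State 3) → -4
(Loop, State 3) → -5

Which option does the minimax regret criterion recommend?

Bridge

Column bests: State 1=0, State 2=-2, State 3=0, State 4=-2, State 5=1.
Bridge regrets: 0, 1, 4, 0, 0 → max 4
Bypass regrets: 2, 4, 0, 1, 6 → max 6
Loop regrets: 6, 0, 5, 0, 5 → max 6
Coastal regrets: 5, 4, 0, 1, 1 → max 5
Smallest max regret = 4 → Bridge.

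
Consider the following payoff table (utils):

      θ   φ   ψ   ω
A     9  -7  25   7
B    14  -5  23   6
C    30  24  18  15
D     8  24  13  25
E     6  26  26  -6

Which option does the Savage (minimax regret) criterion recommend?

C

Column bests: θ=30, φ=26, ψ=26, ω=25.
A regrets: 21, 33, 1, 18 → max 33
B regrets: 16, 31, 3, 19 → max 31
C regrets: 0, 2, 8, 10 → max 10
D regrets: 22, 2, 13, 0 → max 22
E regrets: 24, 0, 0, 31 → max 31
Smallest max regret = 10 → C.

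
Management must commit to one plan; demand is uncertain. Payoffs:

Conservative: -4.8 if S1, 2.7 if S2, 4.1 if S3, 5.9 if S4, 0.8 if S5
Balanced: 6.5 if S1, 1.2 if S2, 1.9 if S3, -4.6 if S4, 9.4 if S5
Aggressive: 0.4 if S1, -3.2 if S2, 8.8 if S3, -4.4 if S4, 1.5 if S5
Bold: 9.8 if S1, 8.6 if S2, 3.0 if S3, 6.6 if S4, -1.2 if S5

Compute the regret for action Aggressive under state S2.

Best payoff under S2 is 8.6.
Regret = 8.6 − (-3.2) = 11.8.

11.8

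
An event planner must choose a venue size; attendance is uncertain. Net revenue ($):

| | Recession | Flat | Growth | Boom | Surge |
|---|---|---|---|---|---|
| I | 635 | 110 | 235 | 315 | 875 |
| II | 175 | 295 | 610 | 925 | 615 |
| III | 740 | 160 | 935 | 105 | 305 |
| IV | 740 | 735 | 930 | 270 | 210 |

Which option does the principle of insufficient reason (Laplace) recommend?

Row averages: I=434, II=524, III=449, IV=577
Highest average = 577 → IV.

IV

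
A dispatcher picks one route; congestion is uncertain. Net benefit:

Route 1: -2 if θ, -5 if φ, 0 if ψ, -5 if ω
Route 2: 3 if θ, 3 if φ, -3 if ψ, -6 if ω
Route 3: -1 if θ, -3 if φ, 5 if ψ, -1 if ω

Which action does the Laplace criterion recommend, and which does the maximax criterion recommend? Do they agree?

laplace → Route 3; maximax → Route 3 (agree)

Row averages: Route 1=-3, Route 2=-0.75, Route 3=0
Highest average = 0 → Route 3.
Row maxima: Route 1=0, Route 2=3, Route 3=5
Best best-case = 5 → Route 3.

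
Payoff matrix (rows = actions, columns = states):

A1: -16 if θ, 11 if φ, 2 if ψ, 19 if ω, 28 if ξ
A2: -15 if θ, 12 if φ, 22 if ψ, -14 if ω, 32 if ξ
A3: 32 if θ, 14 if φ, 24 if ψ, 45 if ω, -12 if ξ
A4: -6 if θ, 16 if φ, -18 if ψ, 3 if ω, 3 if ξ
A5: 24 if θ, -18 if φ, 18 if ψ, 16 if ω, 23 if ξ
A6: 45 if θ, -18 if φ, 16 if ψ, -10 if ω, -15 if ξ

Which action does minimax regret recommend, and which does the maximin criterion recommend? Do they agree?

minimax regret → A5; maximin → A3 (disagree)

Column bests: θ=45, φ=16, ψ=24, ω=45, ξ=32.
A1 regrets: 61, 5, 22, 26, 4 → max 61
A2 regrets: 60, 4, 2, 59, 0 → max 60
A3 regrets: 13, 2, 0, 0, 44 → max 44
A4 regrets: 51, 0, 42, 42, 29 → max 51
A5 regrets: 21, 34, 6, 29, 9 → max 34
A6 regrets: 0, 34, 8, 55, 47 → max 55
Smallest max regret = 34 → A5.
Row minima: A1=-16, A2=-15, A3=-12, A4=-18, A5=-18, A6=-18
Best worst-case = -12 → A3.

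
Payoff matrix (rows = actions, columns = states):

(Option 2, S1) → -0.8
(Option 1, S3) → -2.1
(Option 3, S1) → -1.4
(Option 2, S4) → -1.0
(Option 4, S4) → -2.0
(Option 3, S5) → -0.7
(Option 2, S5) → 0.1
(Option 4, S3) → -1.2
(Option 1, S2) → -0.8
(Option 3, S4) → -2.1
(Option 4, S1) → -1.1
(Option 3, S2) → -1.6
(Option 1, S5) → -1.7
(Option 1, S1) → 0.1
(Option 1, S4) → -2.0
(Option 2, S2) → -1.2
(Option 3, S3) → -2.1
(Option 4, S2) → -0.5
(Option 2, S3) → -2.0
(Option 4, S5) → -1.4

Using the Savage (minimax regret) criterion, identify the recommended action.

Option 2

Column bests: S1=0.1, S2=-0.5, S3=-1.2, S4=-1.0, S5=0.1.
Option 1 regrets: 0.0, 0.3, 0.9, 1.0, 1.8 → max 1.8
Option 2 regrets: 0.9, 0.7, 0.8, 0.0, 0.0 → max 0.9
Option 3 regrets: 1.5, 1.1, 0.9, 1.1, 0.8 → max 1.5
Option 4 regrets: 1.2, 0.0, 0.0, 1.0, 1.5 → max 1.5
Smallest max regret = 0.9 → Option 2.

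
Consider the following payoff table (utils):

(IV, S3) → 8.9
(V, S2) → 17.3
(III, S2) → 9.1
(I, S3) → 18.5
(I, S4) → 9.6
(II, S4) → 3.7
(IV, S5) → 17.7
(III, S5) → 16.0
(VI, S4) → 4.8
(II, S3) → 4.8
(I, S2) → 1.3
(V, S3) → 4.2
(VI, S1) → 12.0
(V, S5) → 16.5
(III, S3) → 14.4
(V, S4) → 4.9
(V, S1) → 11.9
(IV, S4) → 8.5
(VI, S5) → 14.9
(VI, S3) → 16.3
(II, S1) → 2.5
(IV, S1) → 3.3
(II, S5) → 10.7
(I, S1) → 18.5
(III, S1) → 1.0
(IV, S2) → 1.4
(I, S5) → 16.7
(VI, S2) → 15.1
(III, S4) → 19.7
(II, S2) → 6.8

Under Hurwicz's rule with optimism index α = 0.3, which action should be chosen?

VI

I: 0.3·18.5 + 0.7·1.3 = 6.46
II: 0.3·10.7 + 0.7·2.5 = 4.96
III: 0.3·19.7 + 0.7·1.0 = 6.61
IV: 0.3·17.7 + 0.7·1.4 = 6.29
V: 0.3·17.3 + 0.7·4.2 = 8.13
VI: 0.3·16.3 + 0.7·4.8 = 8.25
Highest Hurwicz score = 8.25 → VI.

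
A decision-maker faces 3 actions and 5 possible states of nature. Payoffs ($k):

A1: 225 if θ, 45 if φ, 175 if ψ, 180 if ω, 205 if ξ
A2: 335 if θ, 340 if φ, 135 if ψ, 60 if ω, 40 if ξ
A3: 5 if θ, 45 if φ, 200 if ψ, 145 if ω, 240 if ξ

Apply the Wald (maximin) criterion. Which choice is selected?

Row minima: A1=45, A2=40, A3=5
Best worst-case = 45 → A1.

A1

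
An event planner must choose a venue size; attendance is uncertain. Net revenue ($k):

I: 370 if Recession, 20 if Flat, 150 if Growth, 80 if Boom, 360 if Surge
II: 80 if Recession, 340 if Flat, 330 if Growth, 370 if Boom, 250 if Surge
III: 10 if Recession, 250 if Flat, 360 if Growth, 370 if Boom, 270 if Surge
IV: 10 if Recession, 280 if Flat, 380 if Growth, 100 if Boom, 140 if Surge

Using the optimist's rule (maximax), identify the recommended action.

IV

Row maxima: I=370, II=370, III=370, IV=380
Best best-case = 380 → IV.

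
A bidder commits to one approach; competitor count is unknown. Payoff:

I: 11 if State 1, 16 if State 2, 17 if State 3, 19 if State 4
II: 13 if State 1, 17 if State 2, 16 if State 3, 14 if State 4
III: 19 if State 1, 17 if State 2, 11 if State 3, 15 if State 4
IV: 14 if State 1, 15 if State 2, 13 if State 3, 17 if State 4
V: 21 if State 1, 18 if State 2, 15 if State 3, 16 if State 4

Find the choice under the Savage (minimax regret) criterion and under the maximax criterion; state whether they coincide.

Column bests: State 1=21, State 2=18, State 3=17, State 4=19.
I regrets: 10, 2, 0, 0 → max 10
II regrets: 8, 1, 1, 5 → max 8
III regrets: 2, 1, 6, 4 → max 6
IV regrets: 7, 3, 4, 2 → max 7
V regrets: 0, 0, 2, 3 → max 3
Smallest max regret = 3 → V.
Row maxima: I=19, II=17, III=19, IV=17, V=21
Best best-case = 21 → V.

minimax regret → V; maximax → V (agree)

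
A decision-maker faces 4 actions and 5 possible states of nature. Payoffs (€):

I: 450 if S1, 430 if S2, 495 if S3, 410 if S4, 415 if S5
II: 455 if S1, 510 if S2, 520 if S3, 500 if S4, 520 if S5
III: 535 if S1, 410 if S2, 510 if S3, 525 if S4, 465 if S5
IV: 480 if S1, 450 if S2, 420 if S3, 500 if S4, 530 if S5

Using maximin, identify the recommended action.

Row minima: I=410, II=455, III=410, IV=420
Best worst-case = 455 → II.

II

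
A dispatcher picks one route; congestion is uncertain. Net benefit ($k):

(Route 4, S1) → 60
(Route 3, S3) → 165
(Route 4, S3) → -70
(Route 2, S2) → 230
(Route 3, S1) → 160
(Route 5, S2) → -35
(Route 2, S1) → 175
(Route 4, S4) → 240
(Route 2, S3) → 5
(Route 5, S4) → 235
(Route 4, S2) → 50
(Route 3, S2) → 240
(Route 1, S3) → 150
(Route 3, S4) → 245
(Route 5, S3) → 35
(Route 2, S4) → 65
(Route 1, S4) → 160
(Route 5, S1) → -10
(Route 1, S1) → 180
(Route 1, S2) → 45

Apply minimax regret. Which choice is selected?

Route 3

Column bests: S1=180, S2=240, S3=165, S4=245.
Route 1 regrets: 0, 195, 15, 85 → max 195
Route 2 regrets: 5, 10, 160, 180 → max 180
Route 3 regrets: 20, 0, 0, 0 → max 20
Route 4 regrets: 120, 190, 235, 5 → max 235
Route 5 regrets: 190, 275, 130, 10 → max 275
Smallest max regret = 20 → Route 3.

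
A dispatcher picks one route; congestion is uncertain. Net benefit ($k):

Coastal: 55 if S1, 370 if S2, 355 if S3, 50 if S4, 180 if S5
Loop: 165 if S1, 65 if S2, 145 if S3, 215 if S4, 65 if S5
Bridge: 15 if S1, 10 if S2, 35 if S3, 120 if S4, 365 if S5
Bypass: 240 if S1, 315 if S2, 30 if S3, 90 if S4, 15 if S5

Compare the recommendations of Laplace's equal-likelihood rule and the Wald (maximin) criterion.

Row averages: Coastal=202, Loop=131, Bridge=109, Bypass=138
Highest average = 202 → Coastal.
Row minima: Coastal=50, Loop=65, Bridge=10, Bypass=15
Best worst-case = 65 → Loop.

laplace → Coastal; maximin → Loop (disagree)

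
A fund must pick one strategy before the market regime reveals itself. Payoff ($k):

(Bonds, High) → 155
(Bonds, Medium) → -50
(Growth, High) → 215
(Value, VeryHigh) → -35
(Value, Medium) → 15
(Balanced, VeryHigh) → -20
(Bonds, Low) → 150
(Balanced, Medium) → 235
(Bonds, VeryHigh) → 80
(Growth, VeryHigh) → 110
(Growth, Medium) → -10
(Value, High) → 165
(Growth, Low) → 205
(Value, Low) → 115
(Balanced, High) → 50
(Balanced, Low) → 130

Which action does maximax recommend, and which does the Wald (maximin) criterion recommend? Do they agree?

Row maxima: Growth=215, Bonds=155, Balanced=235, Value=165
Best best-case = 235 → Balanced.
Row minima: Growth=-10, Bonds=-50, Balanced=-20, Value=-35
Best worst-case = -10 → Growth.

maximax → Balanced; maximin → Growth (disagree)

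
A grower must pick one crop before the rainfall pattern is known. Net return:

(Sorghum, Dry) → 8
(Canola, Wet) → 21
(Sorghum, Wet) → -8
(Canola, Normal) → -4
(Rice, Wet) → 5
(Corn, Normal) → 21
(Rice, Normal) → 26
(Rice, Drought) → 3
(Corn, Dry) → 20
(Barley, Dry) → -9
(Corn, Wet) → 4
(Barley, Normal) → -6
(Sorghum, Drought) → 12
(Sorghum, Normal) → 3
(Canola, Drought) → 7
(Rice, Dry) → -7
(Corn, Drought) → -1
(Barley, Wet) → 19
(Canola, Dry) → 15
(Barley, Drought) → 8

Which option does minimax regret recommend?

Column bests: Drought=12, Dry=20, Normal=26, Wet=21.
Sorghum regrets: 0, 12, 23, 29 → max 29
Barley regrets: 4, 29, 32, 2 → max 32
Canola regrets: 5, 5, 30, 0 → max 30
Rice regrets: 9, 27, 0, 16 → max 27
Corn regrets: 13, 0, 5, 17 → max 17
Smallest max regret = 17 → Corn.

Corn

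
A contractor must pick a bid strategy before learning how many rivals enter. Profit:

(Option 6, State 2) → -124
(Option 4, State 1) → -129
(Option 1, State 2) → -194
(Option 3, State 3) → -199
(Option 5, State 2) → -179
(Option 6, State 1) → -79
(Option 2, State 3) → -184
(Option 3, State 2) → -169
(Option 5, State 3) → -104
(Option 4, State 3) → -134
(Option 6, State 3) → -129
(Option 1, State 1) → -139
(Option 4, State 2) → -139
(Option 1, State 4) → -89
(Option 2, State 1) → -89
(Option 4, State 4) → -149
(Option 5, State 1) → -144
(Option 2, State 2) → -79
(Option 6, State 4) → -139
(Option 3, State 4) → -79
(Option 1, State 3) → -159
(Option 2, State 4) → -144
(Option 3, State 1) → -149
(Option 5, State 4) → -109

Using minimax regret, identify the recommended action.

Option 6

Column bests: State 1=-79, State 2=-79, State 3=-104, State 4=-79.
Option 1 regrets: 60, 115, 55, 10 → max 115
Option 2 regrets: 10, 0, 80, 65 → max 80
Option 3 regrets: 70, 90, 95, 0 → max 95
Option 4 regrets: 50, 60, 30, 70 → max 70
Option 5 regrets: 65, 100, 0, 30 → max 100
Option 6 regrets: 0, 45, 25, 60 → max 60
Smallest max regret = 60 → Option 6.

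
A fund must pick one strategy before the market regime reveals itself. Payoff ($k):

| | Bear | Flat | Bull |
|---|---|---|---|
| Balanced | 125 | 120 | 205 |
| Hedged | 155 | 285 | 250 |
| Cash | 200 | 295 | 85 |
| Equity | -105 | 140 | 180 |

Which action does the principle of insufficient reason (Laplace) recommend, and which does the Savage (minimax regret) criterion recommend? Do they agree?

Row averages: Balanced=150, Hedged=230, Cash=580/3, Equity=215/3
Highest average = 230 → Hedged.
Column bests: Bear=200, Flat=295, Bull=250.
Balanced regrets: 75, 175, 45 → max 175
Hedged regrets: 45, 10, 0 → max 45
Cash regrets: 0, 0, 165 → max 165
Equity regrets: 305, 155, 70 → max 305
Smallest max regret = 45 → Hedged.

laplace → Hedged; minimax regret → Hedged (agree)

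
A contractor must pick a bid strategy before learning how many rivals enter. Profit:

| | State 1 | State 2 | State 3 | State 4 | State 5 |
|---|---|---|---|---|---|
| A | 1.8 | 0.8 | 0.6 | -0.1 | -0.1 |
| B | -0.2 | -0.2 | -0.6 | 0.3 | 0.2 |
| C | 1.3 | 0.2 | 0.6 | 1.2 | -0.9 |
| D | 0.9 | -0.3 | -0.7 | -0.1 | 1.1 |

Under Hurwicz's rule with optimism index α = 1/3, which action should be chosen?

A

A: 1/3·1.8 + 2/3·(-0.1) = 8/15
B: 1/3·0.3 + 2/3·(-0.6) = -0.3
C: 1/3·1.3 + 2/3·(-0.9) = -1/6
D: 1/3·1.1 + 2/3·(-0.7) = -0.1
Highest Hurwicz score = 8/15 → A.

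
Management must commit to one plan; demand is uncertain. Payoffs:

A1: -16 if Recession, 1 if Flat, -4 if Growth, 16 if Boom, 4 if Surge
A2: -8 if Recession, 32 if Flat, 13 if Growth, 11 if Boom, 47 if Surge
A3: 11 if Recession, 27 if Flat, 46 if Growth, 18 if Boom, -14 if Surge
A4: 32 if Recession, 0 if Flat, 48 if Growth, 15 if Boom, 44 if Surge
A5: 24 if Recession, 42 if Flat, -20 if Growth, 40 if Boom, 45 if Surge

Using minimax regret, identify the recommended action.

Column bests: Recession=32, Flat=42, Growth=48, Boom=40, Surge=47.
A1 regrets: 48, 41, 52, 24, 43 → max 52
A2 regrets: 40, 10, 35, 29, 0 → max 40
A3 regrets: 21, 15, 2, 22, 61 → max 61
A4 regrets: 0, 42, 0, 25, 3 → max 42
A5 regrets: 8, 0, 68, 0, 2 → max 68
Smallest max regret = 40 → A2.

A2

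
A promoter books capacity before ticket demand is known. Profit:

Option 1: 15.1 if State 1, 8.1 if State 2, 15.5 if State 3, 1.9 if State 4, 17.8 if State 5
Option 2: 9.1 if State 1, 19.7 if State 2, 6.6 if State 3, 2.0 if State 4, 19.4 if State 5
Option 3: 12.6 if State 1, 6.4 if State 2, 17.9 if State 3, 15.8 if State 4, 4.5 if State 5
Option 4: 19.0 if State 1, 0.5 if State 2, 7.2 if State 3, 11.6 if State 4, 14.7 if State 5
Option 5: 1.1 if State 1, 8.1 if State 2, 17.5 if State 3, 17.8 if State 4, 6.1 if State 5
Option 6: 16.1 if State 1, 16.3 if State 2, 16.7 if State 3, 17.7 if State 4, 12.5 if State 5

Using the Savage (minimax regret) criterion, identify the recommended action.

Option 6

Column bests: State 1=19.0, State 2=19.7, State 3=17.9, State 4=17.8, State 5=19.4.
Option 1 regrets: 3.9, 11.6, 2.4, 15.9, 1.6 → max 15.9
Option 2 regrets: 9.9, 0.0, 11.3, 15.8, 0.0 → max 15.8
Option 3 regrets: 6.4, 13.3, 0.0, 2.0, 14.9 → max 14.9
Option 4 regrets: 0.0, 19.2, 10.7, 6.2, 4.7 → max 19.2
Option 5 regrets: 17.9, 11.6, 0.4, 0.0, 13.3 → max 17.9
Option 6 regrets: 2.9, 3.4, 1.2, 0.1, 6.9 → max 6.9
Smallest max regret = 6.9 → Option 6.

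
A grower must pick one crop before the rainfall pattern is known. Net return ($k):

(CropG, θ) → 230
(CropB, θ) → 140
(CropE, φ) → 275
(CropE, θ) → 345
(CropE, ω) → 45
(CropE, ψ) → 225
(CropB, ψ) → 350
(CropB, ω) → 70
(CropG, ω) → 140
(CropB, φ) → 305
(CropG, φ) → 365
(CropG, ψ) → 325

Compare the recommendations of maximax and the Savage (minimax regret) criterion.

Row maxima: CropB=350, CropE=345, CropG=365
Best best-case = 365 → CropG.
Column bests: θ=345, φ=365, ψ=350, ω=140.
CropB regrets: 205, 60, 0, 70 → max 205
CropE regrets: 0, 90, 125, 95 → max 125
CropG regrets: 115, 0, 25, 0 → max 115
Smallest max regret = 115 → CropG.

maximax → CropG; minimax regret → CropG (agree)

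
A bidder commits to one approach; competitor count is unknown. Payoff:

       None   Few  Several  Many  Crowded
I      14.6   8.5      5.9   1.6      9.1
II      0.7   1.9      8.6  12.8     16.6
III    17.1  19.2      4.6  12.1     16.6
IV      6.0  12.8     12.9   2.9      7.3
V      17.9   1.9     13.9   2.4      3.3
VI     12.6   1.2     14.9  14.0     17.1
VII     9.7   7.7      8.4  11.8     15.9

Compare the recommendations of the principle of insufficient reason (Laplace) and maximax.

laplace → III; maximax → III (agree)

Row averages: I=7.94, II=8.12, III=13.92, IV=8.38, V=7.88, VI=11.96, VII=10.7
Highest average = 13.92 → III.
Row maxima: I=14.6, II=16.6, III=19.2, IV=12.9, V=17.9, VI=17.1, VII=15.9
Best best-case = 19.2 → III.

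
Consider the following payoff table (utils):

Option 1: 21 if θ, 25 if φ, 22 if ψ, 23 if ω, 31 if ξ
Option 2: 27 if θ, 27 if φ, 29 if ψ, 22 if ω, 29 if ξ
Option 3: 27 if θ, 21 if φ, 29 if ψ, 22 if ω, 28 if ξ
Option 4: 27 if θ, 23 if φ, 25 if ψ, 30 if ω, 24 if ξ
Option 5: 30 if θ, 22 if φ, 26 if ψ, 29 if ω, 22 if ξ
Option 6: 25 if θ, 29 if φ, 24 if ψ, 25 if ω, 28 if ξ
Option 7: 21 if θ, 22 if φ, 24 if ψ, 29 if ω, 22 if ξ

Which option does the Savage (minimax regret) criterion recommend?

Column bests: θ=30, φ=29, ψ=29, ω=30, ξ=31.
Option 1 regrets: 9, 4, 7, 7, 0 → max 9
Option 2 regrets: 3, 2, 0, 8, 2 → max 8
Option 3 regrets: 3, 8, 0, 8, 3 → max 8
Option 4 regrets: 3, 6, 4, 0, 7 → max 7
Option 5 regrets: 0, 7, 3, 1, 9 → max 9
Option 6 regrets: 5, 0, 5, 5, 3 → max 5
Option 7 regrets: 9, 7, 5, 1, 9 → max 9
Smallest max regret = 5 → Option 6.

Option 6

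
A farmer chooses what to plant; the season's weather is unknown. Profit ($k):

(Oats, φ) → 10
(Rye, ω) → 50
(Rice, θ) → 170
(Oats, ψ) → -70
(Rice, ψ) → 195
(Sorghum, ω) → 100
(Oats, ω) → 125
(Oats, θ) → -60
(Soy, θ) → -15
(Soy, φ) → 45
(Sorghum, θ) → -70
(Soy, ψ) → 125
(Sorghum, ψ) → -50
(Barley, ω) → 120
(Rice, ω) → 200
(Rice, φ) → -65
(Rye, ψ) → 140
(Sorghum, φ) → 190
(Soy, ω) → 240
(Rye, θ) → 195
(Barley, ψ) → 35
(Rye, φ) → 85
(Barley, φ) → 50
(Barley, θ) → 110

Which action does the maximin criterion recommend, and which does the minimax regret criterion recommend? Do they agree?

Row minima: Rice=-65, Oats=-70, Barley=35, Rye=50, Sorghum=-70, Soy=-15
Best worst-case = 50 → Rye.
Column bests: θ=195, φ=190, ψ=195, ω=240.
Rice regrets: 25, 255, 0, 40 → max 255
Oats regrets: 255, 180, 265, 115 → max 265
Barley regrets: 85, 140, 160, 120 → max 160
Rye regrets: 0, 105, 55, 190 → max 190
Sorghum regrets: 265, 0, 245, 140 → max 265
Soy regrets: 210, 145, 70, 0 → max 210
Smallest max regret = 160 → Barley.

maximin → Rye; minimax regret → Barley (disagree)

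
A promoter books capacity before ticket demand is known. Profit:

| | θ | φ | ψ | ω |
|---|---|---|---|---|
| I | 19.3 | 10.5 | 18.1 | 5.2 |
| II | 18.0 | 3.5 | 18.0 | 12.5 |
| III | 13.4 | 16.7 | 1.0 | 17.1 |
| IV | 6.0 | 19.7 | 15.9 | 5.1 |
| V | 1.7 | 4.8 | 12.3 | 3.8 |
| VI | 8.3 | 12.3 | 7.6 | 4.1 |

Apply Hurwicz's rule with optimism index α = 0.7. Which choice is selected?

I: 0.7·19.3 + 0.3·5.2 = 15.07
II: 0.7·18.0 + 0.3·3.5 = 13.65
III: 0.7·17.1 + 0.3·1.0 = 12.27
IV: 0.7·19.7 + 0.3·5.1 = 15.32
V: 0.7·12.3 + 0.3·1.7 = 9.12
VI: 0.7·12.3 + 0.3·4.1 = 9.84
Highest Hurwicz score = 15.32 → IV.

IV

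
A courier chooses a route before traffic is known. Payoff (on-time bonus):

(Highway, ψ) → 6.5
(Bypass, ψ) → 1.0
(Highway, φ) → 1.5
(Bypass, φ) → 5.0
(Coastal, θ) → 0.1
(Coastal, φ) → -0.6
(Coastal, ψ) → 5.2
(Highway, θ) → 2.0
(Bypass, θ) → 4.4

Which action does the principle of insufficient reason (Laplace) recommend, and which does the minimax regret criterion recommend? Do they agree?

laplace → Bypass; minimax regret → Highway (disagree)

Row averages: Highway=10/3, Bypass=52/15, Coastal=47/30
Highest average = 52/15 → Bypass.
Column bests: θ=4.4, φ=5.0, ψ=6.5.
Highway regrets: 2.4, 3.5, 0.0 → max 3.5
Bypass regrets: 0.0, 0.0, 5.5 → max 5.5
Coastal regrets: 4.3, 5.6, 1.3 → max 5.6
Smallest max regret = 3.5 → Highway.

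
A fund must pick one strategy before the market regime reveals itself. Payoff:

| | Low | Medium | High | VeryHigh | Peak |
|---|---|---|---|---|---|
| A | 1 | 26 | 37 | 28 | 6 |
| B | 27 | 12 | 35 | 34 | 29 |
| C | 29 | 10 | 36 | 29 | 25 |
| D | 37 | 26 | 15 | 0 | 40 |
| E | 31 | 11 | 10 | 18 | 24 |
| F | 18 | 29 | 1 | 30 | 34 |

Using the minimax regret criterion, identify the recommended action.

B

Column bests: Low=37, Medium=29, High=37, VeryHigh=34, Peak=40.
A regrets: 36, 3, 0, 6, 34 → max 36
B regrets: 10, 17, 2, 0, 11 → max 17
C regrets: 8, 19, 1, 5, 15 → max 19
D regrets: 0, 3, 22, 34, 0 → max 34
E regrets: 6, 18, 27, 16, 16 → max 27
F regrets: 19, 0, 36, 4, 6 → max 36
Smallest max regret = 17 → B.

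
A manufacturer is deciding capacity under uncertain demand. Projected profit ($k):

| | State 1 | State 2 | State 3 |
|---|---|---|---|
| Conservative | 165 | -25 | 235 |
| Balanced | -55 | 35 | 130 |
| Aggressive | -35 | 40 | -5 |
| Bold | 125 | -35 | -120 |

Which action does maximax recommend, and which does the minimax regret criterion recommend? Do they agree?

maximax → Conservative; minimax regret → Conservative (agree)

Row maxima: Conservative=235, Balanced=130, Aggressive=40, Bold=125
Best best-case = 235 → Conservative.
Column bests: State 1=165, State 2=40, State 3=235.
Conservative regrets: 0, 65, 0 → max 65
Balanced regrets: 220, 5, 105 → max 220
Aggressive regrets: 200, 0, 240 → max 240
Bold regrets: 40, 75, 355 → max 355
Smallest max regret = 65 → Conservative.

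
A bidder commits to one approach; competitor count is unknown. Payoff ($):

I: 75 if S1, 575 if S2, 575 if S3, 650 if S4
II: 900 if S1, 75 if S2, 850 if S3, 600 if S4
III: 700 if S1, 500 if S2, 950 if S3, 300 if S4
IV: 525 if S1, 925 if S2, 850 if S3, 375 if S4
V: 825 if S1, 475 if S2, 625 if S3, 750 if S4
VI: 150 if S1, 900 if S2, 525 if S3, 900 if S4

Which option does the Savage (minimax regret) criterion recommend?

Column bests: S1=900, S2=925, S3=950, S4=900.
I regrets: 825, 350, 375, 250 → max 825
II regrets: 0, 850, 100, 300 → max 850
III regrets: 200, 425, 0, 600 → max 600
IV regrets: 375, 0, 100, 525 → max 525
V regrets: 75, 450, 325, 150 → max 450
VI regrets: 750, 25, 425, 0 → max 750
Smallest max regret = 450 → V.

V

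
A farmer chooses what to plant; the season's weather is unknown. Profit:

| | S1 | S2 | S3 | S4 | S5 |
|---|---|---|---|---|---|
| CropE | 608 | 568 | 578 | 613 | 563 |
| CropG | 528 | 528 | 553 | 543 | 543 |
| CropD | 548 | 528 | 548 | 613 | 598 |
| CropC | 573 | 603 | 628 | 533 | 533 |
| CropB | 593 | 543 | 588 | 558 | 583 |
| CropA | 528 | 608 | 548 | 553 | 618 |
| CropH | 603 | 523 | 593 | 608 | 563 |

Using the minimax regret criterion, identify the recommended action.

Column bests: S1=608, S2=608, S3=628, S4=613, S5=618.
CropE regrets: 0, 40, 50, 0, 55 → max 55
CropG regrets: 80, 80, 75, 70, 75 → max 80
CropD regrets: 60, 80, 80, 0, 20 → max 80
CropC regrets: 35, 5, 0, 80, 85 → max 85
CropB regrets: 15, 65, 40, 55, 35 → max 65
CropA regrets: 80, 0, 80, 60, 0 → max 80
CropH regrets: 5, 85, 35, 5, 55 → max 85
Smallest max regret = 55 → CropE.

CropE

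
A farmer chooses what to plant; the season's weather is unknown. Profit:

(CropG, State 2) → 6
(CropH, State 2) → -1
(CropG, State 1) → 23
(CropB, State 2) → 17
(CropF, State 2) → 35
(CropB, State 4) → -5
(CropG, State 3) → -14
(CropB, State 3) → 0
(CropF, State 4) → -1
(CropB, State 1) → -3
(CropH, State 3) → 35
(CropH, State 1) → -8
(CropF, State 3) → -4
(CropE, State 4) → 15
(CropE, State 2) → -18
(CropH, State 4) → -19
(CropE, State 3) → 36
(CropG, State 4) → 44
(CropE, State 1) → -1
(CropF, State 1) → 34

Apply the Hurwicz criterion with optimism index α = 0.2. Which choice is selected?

CropF

CropF: 0.2·35 + 0.8·(-4) = 3.8
CropH: 0.2·35 + 0.8·(-19) = -8.2
CropE: 0.2·36 + 0.8·(-18) = -7.2
CropB: 0.2·17 + 0.8·(-5) = -0.6
CropG: 0.2·44 + 0.8·(-14) = -2.4
Highest Hurwicz score = 3.8 → CropF.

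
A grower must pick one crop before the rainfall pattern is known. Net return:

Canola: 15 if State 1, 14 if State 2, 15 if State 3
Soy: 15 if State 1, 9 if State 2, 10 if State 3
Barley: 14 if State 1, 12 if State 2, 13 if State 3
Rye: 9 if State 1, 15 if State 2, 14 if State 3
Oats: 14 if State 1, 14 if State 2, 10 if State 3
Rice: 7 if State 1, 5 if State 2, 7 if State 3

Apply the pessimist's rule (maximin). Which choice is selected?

Canola

Row minima: Canola=14, Soy=9, Barley=12, Rye=9, Oats=10, Rice=5
Best worst-case = 14 → Canola.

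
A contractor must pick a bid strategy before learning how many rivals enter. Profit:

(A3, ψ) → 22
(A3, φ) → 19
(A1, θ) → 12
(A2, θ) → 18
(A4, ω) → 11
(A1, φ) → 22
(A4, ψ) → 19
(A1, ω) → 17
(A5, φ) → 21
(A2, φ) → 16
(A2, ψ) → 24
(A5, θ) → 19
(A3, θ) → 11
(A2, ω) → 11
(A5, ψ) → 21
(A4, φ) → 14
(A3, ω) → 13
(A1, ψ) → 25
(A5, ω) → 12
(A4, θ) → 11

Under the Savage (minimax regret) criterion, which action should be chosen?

A5

Column bests: θ=19, φ=22, ψ=25, ω=17.
A1 regrets: 7, 0, 0, 0 → max 7
A2 regrets: 1, 6, 1, 6 → max 6
A3 regrets: 8, 3, 3, 4 → max 8
A4 regrets: 8, 8, 6, 6 → max 8
A5 regrets: 0, 1, 4, 5 → max 5
Smallest max regret = 5 → A5.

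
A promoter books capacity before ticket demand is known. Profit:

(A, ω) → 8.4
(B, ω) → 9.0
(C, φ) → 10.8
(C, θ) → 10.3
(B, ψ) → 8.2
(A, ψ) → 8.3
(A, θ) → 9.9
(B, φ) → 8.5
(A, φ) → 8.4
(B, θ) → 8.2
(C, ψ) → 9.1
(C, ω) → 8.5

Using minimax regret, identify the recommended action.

C

Column bests: θ=10.3, φ=10.8, ψ=9.1, ω=9.0.
A regrets: 0.4, 2.4, 0.8, 0.6 → max 2.4
B regrets: 2.1, 2.3, 0.9, 0.0 → max 2.3
C regrets: 0.0, 0.0, 0.0, 0.5 → max 0.5
Smallest max regret = 0.5 → C.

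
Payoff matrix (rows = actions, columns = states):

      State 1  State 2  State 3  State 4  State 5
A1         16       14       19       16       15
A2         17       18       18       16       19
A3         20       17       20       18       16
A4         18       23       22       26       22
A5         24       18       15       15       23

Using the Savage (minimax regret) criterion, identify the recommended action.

A4

Column bests: State 1=24, State 2=23, State 3=22, State 4=26, State 5=23.
A1 regrets: 8, 9, 3, 10, 8 → max 10
A2 regrets: 7, 5, 4, 10, 4 → max 10
A3 regrets: 4, 6, 2, 8, 7 → max 8
A4 regrets: 6, 0, 0, 0, 1 → max 6
A5 regrets: 0, 5, 7, 11, 0 → max 11
Smallest max regret = 6 → A4.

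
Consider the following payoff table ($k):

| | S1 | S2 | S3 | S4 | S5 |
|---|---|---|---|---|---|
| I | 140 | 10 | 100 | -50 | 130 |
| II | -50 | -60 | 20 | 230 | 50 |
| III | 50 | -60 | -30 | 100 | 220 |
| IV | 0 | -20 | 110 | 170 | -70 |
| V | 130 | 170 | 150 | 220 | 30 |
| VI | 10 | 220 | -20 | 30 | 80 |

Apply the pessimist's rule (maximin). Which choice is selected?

V

Row minima: I=-50, II=-60, III=-60, IV=-70, V=30, VI=-20
Best worst-case = 30 → V.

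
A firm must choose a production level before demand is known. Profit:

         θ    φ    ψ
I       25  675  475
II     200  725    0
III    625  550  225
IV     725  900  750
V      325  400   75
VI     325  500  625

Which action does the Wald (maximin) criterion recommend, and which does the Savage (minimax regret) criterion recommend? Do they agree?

maximin → IV; minimax regret → IV (agree)

Row minima: I=25, II=0, III=225, IV=725, V=75, VI=325
Best worst-case = 725 → IV.
Column bests: θ=725, φ=900, ψ=750.
I regrets: 700, 225, 275 → max 700
II regrets: 525, 175, 750 → max 750
III regrets: 100, 350, 525 → max 525
IV regrets: 0, 0, 0 → max 0
V regrets: 400, 500, 675 → max 675
VI regrets: 400, 400, 125 → max 400
Smallest max regret = 0 → IV.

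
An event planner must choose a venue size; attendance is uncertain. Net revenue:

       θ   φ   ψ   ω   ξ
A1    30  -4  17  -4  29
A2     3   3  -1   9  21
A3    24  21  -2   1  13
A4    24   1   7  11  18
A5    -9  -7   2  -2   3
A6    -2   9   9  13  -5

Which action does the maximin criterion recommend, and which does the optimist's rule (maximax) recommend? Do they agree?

Row minima: A1=-4, A2=-1, A3=-2, A4=1, A5=-9, A6=-5
Best worst-case = 1 → A4.
Row maxima: A1=30, A2=21, A3=24, A4=24, A5=3, A6=13
Best best-case = 30 → A1.

maximin → A4; maximax → A1 (disagree)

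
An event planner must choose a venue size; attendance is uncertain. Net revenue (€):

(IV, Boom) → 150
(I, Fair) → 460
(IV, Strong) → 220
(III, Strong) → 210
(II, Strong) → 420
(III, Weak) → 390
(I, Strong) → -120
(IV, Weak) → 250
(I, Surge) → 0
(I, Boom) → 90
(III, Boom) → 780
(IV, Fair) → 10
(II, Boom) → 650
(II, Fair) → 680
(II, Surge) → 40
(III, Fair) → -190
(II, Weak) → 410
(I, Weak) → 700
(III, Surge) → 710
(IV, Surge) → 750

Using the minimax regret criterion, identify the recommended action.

Column bests: Weak=700, Fair=680, Strong=420, Boom=780, Surge=750.
I regrets: 0, 220, 540, 690, 750 → max 750
II regrets: 290, 0, 0, 130, 710 → max 710
III regrets: 310, 870, 210, 0, 40 → max 870
IV regrets: 450, 670, 200, 630, 0 → max 670
Smallest max regret = 670 → IV.

IV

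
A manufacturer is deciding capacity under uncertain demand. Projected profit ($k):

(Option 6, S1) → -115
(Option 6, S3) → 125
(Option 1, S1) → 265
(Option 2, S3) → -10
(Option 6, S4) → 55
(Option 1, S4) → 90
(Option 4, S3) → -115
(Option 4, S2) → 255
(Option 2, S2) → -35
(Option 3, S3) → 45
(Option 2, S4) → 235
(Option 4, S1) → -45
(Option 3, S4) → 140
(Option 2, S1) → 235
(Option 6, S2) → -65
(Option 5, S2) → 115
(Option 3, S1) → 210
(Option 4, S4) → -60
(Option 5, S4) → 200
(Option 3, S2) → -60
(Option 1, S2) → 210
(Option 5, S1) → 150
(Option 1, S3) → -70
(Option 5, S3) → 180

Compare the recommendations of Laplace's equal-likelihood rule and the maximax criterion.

laplace → Option 5; maximax → Option 1 (disagree)

Row averages: Option 1=123.75, Option 2=106.25, Option 3=83.75, Option 4=8.75, Option 5=161.25, Option 6=0
Highest average = 161.25 → Option 5.
Row maxima: Option 1=265, Option 2=235, Option 3=210, Option 4=255, Option 5=200, Option 6=125
Best best-case = 265 → Option 1.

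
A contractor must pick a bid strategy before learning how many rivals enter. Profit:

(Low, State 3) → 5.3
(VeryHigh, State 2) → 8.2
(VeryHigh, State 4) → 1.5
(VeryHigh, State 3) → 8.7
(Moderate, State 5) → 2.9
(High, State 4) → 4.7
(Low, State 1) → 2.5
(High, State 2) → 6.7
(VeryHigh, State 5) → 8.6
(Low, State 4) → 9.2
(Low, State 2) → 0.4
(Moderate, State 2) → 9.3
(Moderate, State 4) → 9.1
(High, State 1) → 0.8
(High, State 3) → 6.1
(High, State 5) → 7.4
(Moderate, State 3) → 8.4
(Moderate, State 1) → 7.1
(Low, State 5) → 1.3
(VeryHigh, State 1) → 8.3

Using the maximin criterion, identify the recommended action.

Row minima: Low=0.4, Moderate=2.9, High=0.8, VeryHigh=1.5
Best worst-case = 2.9 → Moderate.

Moderate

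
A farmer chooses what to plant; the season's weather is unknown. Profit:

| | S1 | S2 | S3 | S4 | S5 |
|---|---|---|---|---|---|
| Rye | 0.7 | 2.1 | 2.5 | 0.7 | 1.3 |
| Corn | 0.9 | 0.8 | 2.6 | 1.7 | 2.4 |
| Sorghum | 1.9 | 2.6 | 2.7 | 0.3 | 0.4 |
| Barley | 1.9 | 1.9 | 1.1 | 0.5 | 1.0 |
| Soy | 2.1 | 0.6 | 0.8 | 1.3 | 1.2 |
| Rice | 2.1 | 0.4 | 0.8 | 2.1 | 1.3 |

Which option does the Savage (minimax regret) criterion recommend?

Rye

Column bests: S1=2.1, S2=2.6, S3=2.7, S4=2.1, S5=2.4.
Rye regrets: 1.4, 0.5, 0.2, 1.4, 1.1 → max 1.4
Corn regrets: 1.2, 1.8, 0.1, 0.4, 0.0 → max 1.8
Sorghum regrets: 0.2, 0.0, 0.0, 1.8, 2.0 → max 2.0
Barley regrets: 0.2, 0.7, 1.6, 1.6, 1.4 → max 1.6
Soy regrets: 0.0, 2.0, 1.9, 0.8, 1.2 → max 2.0
Rice regrets: 0.0, 2.2, 1.9, 0.0, 1.1 → max 2.2
Smallest max regret = 1.4 → Rye.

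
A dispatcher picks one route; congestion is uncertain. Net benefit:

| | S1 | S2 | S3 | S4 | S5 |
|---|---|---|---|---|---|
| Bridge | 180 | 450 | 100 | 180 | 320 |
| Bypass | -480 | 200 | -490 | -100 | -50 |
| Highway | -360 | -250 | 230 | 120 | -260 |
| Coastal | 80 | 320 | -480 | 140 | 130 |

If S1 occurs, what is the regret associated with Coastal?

Best payoff under S1 is 180.
Regret = 180 − 80 = 100.

100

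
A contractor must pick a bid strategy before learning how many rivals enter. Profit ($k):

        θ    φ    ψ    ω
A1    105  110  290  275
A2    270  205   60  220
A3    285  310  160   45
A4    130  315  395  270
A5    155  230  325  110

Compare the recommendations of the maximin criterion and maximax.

Row minima: A1=105, A2=60, A3=45, A4=130, A5=110
Best worst-case = 130 → A4.
Row maxima: A1=290, A2=270, A3=310, A4=395, A5=325
Best best-case = 395 → A4.

maximin → A4; maximax → A4 (agree)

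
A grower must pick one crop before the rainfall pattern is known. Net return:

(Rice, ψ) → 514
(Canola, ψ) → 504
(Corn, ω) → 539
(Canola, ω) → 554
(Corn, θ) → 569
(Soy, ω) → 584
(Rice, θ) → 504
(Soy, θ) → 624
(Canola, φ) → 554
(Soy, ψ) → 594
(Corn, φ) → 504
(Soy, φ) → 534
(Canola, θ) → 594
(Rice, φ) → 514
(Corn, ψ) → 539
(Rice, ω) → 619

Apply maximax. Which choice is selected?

Row maxima: Canola=594, Corn=569, Rice=619, Soy=624
Best best-case = 624 → Soy.

Soy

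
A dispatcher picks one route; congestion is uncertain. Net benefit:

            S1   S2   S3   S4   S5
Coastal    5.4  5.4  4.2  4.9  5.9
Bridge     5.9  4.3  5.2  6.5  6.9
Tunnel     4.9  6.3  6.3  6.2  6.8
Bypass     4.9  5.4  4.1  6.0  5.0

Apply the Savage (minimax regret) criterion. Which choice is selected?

Tunnel

Column bests: S1=5.9, S2=6.3, S3=6.3, S4=6.5, S5=6.9.
Coastal regrets: 0.5, 0.9, 2.1, 1.6, 1.0 → max 2.1
Bridge regrets: 0.0, 2.0, 1.1, 0.0, 0.0 → max 2.0
Tunnel regrets: 1.0, 0.0, 0.0, 0.3, 0.1 → max 1.0
Bypass regrets: 1.0, 0.9, 2.2, 0.5, 1.9 → max 2.2
Smallest max regret = 1.0 → Tunnel.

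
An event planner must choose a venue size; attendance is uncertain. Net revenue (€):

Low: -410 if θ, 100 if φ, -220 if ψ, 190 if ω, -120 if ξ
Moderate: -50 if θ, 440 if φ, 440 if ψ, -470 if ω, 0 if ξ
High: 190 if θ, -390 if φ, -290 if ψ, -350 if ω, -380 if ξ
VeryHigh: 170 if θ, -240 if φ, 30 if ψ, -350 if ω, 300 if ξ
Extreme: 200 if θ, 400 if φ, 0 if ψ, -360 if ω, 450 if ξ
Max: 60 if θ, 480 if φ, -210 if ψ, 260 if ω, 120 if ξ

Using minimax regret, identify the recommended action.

Column bests: θ=200, φ=480, ψ=440, ω=260, ξ=450.
Low regrets: 610, 380, 660, 70, 570 → max 660
Moderate regrets: 250, 40, 0, 730, 450 → max 730
High regrets: 10, 870, 730, 610, 830 → max 870
VeryHigh regrets: 30, 720, 410, 610, 150 → max 720
Extreme regrets: 0, 80, 440, 620, 0 → max 620
Max regrets: 140, 0, 650, 0, 330 → max 650
Smallest max regret = 620 → Extreme.

Extreme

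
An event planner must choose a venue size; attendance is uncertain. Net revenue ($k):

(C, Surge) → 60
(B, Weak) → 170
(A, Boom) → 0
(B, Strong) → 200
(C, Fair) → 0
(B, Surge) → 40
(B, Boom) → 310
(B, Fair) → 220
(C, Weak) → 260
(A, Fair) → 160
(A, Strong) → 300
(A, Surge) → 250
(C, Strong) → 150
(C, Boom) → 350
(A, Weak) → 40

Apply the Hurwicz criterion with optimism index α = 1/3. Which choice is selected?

A: 1/3·300 + 2/3·0 = 100
B: 1/3·310 + 2/3·40 = 130
C: 1/3·350 + 2/3·0 = 350/3
Highest Hurwicz score = 130 → B.

B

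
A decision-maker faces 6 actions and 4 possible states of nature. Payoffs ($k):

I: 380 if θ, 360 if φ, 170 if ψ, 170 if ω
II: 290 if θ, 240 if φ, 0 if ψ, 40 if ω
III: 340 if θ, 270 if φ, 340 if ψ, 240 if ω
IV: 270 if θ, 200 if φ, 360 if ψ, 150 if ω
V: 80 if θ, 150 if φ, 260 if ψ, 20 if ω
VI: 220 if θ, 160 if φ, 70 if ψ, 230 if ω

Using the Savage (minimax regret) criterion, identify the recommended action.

III

Column bests: θ=380, φ=360, ψ=360, ω=240.
I regrets: 0, 0, 190, 70 → max 190
II regrets: 90, 120, 360, 200 → max 360
III regrets: 40, 90, 20, 0 → max 90
IV regrets: 110, 160, 0, 90 → max 160
V regrets: 300, 210, 100, 220 → max 300
VI regrets: 160, 200, 290, 10 → max 290
Smallest max regret = 90 → III.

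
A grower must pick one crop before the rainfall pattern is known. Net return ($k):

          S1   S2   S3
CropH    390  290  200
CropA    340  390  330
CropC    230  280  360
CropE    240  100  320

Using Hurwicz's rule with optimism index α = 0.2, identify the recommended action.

CropH: 0.2·390 + 0.8·200 = 238
CropA: 0.2·390 + 0.8·330 = 342
CropC: 0.2·360 + 0.8·230 = 256
CropE: 0.2·320 + 0.8·100 = 144
Highest Hurwicz score = 342 → CropA.

CropA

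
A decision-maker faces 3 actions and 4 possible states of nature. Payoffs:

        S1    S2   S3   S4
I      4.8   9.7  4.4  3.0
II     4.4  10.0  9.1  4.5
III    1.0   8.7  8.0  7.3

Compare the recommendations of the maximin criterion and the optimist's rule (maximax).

Row minima: I=3.0, II=4.4, III=1.0
Best worst-case = 4.4 → II.
Row maxima: I=9.7, II=10.0, III=8.7
Best best-case = 10.0 → II.

maximin → II; maximax → II (agree)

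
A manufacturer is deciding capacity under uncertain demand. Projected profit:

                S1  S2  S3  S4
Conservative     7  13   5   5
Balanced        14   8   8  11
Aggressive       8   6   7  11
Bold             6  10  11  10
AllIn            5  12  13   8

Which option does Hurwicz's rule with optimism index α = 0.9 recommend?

Conservative: 0.9·13 + 0.1·5 = 12.2
Balanced: 0.9·14 + 0.1·8 = 13.4
Aggressive: 0.9·11 + 0.1·6 = 10.5
Bold: 0.9·11 + 0.1·6 = 10.5
AllIn: 0.9·13 + 0.1·5 = 12.2
Highest Hurwicz score = 13.4 → Balanced.

Balanced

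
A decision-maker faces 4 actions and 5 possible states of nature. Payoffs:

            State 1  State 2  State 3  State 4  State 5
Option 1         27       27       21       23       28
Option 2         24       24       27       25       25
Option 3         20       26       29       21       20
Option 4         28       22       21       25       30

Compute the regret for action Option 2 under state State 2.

Best payoff under State 2 is 27.
Regret = 27 − 24 = 3.

3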